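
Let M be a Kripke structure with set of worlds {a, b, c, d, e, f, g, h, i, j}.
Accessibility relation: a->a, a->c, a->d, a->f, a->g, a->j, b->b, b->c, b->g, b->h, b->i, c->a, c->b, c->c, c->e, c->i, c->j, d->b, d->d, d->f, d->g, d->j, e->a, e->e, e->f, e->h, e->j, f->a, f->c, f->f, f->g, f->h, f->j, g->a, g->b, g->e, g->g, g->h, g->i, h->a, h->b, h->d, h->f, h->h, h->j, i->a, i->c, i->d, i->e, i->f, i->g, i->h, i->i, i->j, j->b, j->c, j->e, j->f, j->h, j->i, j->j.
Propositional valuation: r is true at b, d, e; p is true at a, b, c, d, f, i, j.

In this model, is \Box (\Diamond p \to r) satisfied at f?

At f: \Box (\Diamond p \to r) requires \Diamond p \to r at every successor {a, c, f, g, h, j}.
  \Diamond p \to r fails at a, so \Box (\Diamond p \to r) is false at f.
    At a: \Diamond p is true, r is false, so \Diamond p \to r is false.
      At a: \Diamond p requires p at some successor in {a, c, d, f, g, j}.
        p holds at a, so \Diamond p is true at a.

No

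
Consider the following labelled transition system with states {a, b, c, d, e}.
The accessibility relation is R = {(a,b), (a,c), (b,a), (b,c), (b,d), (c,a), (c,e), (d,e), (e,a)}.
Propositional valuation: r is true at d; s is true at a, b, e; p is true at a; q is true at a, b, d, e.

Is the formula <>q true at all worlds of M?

Let φ = <>q. Evaluate φ at each world:
  a (successors {b, c}): φ is true.
  b (successors {a, c, d}): φ is true.
  c (successors {a, e}): φ is true.
  d (successors {e}): φ is true.
  e (successors {a}): φ is true.
For instance, at d:
  At d: <>q requires q at some successor in {e}.
    q holds at e, so <>q is true at d.

Yes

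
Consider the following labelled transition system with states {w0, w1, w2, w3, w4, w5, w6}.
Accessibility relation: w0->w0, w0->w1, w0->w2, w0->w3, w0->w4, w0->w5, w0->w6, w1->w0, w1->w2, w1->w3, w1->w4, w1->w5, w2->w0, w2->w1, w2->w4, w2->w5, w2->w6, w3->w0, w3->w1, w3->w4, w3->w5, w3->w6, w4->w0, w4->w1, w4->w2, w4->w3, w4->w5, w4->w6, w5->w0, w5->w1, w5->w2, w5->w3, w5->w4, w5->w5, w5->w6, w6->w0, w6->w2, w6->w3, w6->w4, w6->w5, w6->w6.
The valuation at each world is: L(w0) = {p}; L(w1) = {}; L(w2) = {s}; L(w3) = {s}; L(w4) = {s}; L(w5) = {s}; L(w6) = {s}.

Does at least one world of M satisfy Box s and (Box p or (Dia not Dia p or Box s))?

Let φ = Box s and (Box p or (Dia not Dia p or Box s)). Evaluate φ at each world:
  w0 (successors {w0, w1, w2, w3, w4, w5, w6}): φ is false.
  w1 (successors {w0, w2, w3, w4, w5}): φ is false.
  w2 (successors {w0, w1, w4, w5, w6}): φ is false.
  w3 (successors {w0, w1, w4, w5, w6}): φ is false.
  w4 (successors {w0, w1, w2, w3, w5, w6}): φ is false.
  w5 (successors {w0, w1, w2, w3, w4, w5, w6}): φ is false.
  w6 (successors {w0, w2, w3, w4, w5, w6}): φ is false.
For instance, at w4:
  At w4: Box s is false, Box p or (Dia not Dia p or Box s) is false, so Box s and (Box p or (Dia not Dia p or Box s)) is false.
    At w4: Box s requires s at every successor {w0, w1, w2, w3, w5, w6}.
      s fails at w0, so Box s is false at w4.
    At w4: Box p is false, Dia not Dia p or Box s is false, so Box p or (Dia not Dia p or Box s) is false.
      At w4: Box p requires p at every successor {w0, w1, w2, w3, w5, w6}.
        p fails at w1, so Box p is false at w4.
      At w4: Dia not Dia p is false, Box s is false, so Dia not Dia p or Box s is false.

No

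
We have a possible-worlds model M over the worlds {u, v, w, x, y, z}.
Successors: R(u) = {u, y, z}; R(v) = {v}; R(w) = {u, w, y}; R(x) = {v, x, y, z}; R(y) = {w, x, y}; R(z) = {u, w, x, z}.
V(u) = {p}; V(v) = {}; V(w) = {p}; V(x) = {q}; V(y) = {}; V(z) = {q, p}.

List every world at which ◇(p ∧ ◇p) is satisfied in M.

Let φ = ◇(p ∧ ◇p). Evaluate φ at each world:
  u (successors {u, y, z}): φ is true.
  v (successors {v}): φ is false.
  w (successors {u, w, y}): φ is true.
  x (successors {v, x, y, z}): φ is true.
  y (successors {w, x, y}): φ is true.
  z (successors {u, w, x, z}): φ is true.
For instance, at z:
  At z: ◇(p ∧ ◇p) requires p ∧ ◇p at some successor in {u, w, x, z}.
    p ∧ ◇p holds at u, so ◇(p ∧ ◇p) is true at z.
      At u: p is true, ◇p is true, so p ∧ ◇p is true.
Satisfying worlds: {u, w, x, y, z}

u, w, x, y, z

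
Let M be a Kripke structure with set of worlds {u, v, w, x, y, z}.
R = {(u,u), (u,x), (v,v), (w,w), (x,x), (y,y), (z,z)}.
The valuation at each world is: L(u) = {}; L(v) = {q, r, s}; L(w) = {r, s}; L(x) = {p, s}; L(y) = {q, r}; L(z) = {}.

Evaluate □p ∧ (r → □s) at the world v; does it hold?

No

At v: □p is false, r → □s is true, so □p ∧ (r → □s) is false.
  At v: □p requires p at every successor {v}.
    p fails at v, so □p is false at v.
  At v: r is true, □s is true, so r → □s is true.
    At v: □s requires s at every successor {v}.
      At v: s is true.
    So □s is true at v.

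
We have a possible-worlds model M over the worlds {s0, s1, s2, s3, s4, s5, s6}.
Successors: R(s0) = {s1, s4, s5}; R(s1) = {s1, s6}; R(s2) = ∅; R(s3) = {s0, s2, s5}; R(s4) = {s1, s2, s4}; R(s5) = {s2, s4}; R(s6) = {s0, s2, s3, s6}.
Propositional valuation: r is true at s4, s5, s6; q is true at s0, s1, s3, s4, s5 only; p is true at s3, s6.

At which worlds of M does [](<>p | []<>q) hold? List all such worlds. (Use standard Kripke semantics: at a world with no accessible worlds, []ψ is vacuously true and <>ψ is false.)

s1, s2

Let φ = [](<>p | []<>q). Evaluate φ at each world:
  s0 (successors {s1, s4, s5}): φ is false.
  s1 (successors {s1, s6}): φ is true.
  s2 (successors ∅): φ is true.
  s3 (successors {s0, s2, s5}): φ is false.
  s4 (successors {s1, s2, s4}): φ is false.
  s5 (successors {s2, s4}): φ is false.
  s6 (successors {s0, s2, s3, s6}): φ is false.
For instance, at s3:
  At s3: [](<>p | []<>q) requires <>p | []<>q at every successor {s0, s2, s5}.
    <>p | []<>q fails at s5, so [](<>p | []<>q) is false at s3.
      At s5: <>p is false, []<>q is false, so <>p | []<>q is false.
Satisfying worlds: {s1, s2}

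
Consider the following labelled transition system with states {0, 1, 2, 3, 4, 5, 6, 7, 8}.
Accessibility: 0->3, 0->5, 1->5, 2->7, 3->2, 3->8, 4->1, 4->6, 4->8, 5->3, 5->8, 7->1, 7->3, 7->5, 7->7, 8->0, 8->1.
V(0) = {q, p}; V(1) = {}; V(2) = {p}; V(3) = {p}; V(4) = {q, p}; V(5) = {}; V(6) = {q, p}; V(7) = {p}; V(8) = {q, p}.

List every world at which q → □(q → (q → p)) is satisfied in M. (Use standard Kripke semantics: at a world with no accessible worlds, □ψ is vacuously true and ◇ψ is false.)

Let φ = q → □(q → (q → p)). Evaluate φ at each world:
  0 (successors {3, 5}): φ is true.
  1 (successors {5}): φ is true.
  2 (successors {7}): φ is true.
  3 (successors {2, 8}): φ is true.
  4 (successors {1, 6, 8}): φ is true.
  5 (successors {3, 8}): φ is true.
  6 (successors ∅): φ is true.
  7 (successors {1, 3, 5, 7}): φ is true.
  8 (successors {0, 1}): φ is true.
For instance, at 4:
  At 4: q is true, □(q → (q → p)) is true, so q → □(q → (q → p)) is true.
    At 4: □(q → (q → p)) requires q → (q → p) at every successor {1, 6, 8}.
      At 1: q → (q → p) is true.
      At 6: q → (q → p) is true.
      At 8: q → (q → p) is true.
    So □(q → (q → p)) is true at 4.
Satisfying worlds: {0, 1, 2, 3, 4, 5, 6, 7, 8}

0, 1, 2, 3, 4, 5, 6, 7, 8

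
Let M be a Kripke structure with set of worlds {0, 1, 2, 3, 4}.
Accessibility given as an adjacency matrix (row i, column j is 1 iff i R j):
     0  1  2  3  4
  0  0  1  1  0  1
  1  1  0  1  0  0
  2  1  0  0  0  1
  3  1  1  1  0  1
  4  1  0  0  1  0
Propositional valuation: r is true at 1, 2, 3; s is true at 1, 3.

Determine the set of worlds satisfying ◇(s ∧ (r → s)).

Let φ = ◇(s ∧ (r → s)). Evaluate φ at each world:
  0 (successors {1, 2, 4}): φ is true.
  1 (successors {0, 2}): φ is false.
  2 (successors {0, 4}): φ is false.
  3 (successors {0, 1, 2, 4}): φ is true.
  4 (successors {0, 3}): φ is true.
For instance, at 1:
  At 1: ◇(s ∧ (r → s)) requires s ∧ (r → s) at some successor in {0, 2}.
    At 0: s ∧ (r → s) is false.
    At 2: s ∧ (r → s) is false.
  So ◇(s ∧ (r → s)) is false at 1.
Satisfying worlds: {0, 3, 4}

0, 3, 4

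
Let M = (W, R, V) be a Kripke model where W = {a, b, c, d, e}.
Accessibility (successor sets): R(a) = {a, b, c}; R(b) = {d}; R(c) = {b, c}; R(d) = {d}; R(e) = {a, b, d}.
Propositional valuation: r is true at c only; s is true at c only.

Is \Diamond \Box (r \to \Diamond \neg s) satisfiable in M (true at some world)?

Yes

Recall that \Box ψ holds at a world iff ψ holds at every accessible world, and \Diamond ψ holds iff ψ holds at some accessible world.
Let φ = \Diamond \Box (r \to \Diamond \neg s). Evaluate φ at each world:
  a (successors {a, b, c}): φ is true.
  b (successors {d}): φ is true.
  c (successors {b, c}): φ is true.
  d (successors {d}): φ is true.
  e (successors {a, b, d}): φ is true.
Detail at a (witness):
  At a: \Diamond \Box (r \to \Diamond \neg s) requires \Box (r \to \Diamond \neg s) at some successor in {a, b, c}.
    \Box (r \to \Diamond \neg s) holds at a, so \Diamond \Box (r \to \Diamond \neg s) is true at a.
      At a: \Box (r \to \Diamond \neg s) requires r \to \Diamond \neg s at every successor {a, b, c}.
        At a: r \to \Diamond \neg s is true.
        At b: r \to \Diamond \neg s is true.
        At c: r \to \Diamond \neg s is true.
      So \Box (r \to \Diamond \neg s) is true at a.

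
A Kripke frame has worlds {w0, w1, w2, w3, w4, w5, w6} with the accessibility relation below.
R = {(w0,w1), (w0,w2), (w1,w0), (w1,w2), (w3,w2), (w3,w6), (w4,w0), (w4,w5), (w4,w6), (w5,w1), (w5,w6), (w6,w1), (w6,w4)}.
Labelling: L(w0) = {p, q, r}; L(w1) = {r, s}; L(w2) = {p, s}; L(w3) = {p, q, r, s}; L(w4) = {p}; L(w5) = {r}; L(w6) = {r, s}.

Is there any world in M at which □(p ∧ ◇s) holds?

Yes

Let φ = □(p ∧ ◇s). Evaluate φ at each world:
  w0 (successors {w1, w2}): φ is false.
  w1 (successors {w0, w2}): φ is false.
  w2 (successors ∅): φ is true.
  w3 (successors {w2, w6}): φ is false.
  w4 (successors {w0, w5, w6}): φ is false.
  w5 (successors {w1, w6}): φ is false.
  w6 (successors {w1, w4}): φ is false.
Detail at w2 (witness):
  At w2: no accessible worlds, so □(p ∧ ◇s) holds vacuously.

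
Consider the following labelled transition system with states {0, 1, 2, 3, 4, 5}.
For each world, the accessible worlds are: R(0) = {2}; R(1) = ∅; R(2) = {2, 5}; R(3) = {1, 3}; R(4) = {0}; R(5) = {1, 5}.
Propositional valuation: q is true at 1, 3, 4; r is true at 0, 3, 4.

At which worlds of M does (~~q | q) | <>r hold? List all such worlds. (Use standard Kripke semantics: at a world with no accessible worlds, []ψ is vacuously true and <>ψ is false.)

1, 3, 4

Let φ = (~~q | q) | <>r. Evaluate φ at each world:
  0 (successors {2}): φ is false.
  1 (successors ∅): φ is true.
  2 (successors {2, 5}): φ is false.
  3 (successors {1, 3}): φ is true.
  4 (successors {0}): φ is true.
  5 (successors {1, 5}): φ is false.
For instance, at 5:
  At 5: ~~q | q is false, <>r is false, so (~~q | q) | <>r is false.
    At 5: <>r requires r at some successor in {1, 5}.
      At 1: r is false.
      At 5: r is false.
    So <>r is false at 5.
Satisfying worlds: {1, 3, 4}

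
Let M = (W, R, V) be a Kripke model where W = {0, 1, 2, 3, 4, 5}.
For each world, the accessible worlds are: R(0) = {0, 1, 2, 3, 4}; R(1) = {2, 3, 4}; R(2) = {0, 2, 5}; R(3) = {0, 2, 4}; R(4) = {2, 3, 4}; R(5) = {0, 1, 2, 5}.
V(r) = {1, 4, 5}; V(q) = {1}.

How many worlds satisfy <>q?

Let φ = <>q. Evaluate φ at each world:
  0 (successors {0, 1, 2, 3, 4}): φ is true.
  1 (successors {2, 3, 4}): φ is false.
  2 (successors {0, 2, 5}): φ is false.
  3 (successors {0, 2, 4}): φ is false.
  4 (successors {2, 3, 4}): φ is false.
  5 (successors {0, 1, 2, 5}): φ is true.
For instance, at 5:
  At 5: <>q requires q at some successor in {0, 1, 2, 5}.
    q holds at 1, so <>q is true at 5.
Satisfying worlds: {0, 5}

2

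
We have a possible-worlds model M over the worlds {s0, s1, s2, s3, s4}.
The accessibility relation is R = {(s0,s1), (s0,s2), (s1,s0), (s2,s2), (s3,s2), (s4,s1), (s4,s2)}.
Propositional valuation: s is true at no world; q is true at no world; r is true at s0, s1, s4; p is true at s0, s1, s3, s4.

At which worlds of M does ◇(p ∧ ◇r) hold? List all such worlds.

s0, s1, s4

Let φ = ◇(p ∧ ◇r). Evaluate φ at each world:
  s0 (successors {s1, s2}): φ is true.
  s1 (successors {s0}): φ is true.
  s2 (successors {s2}): φ is false.
  s3 (successors {s2}): φ is false.
  s4 (successors {s1, s2}): φ is true.
For instance, at s2:
  At s2: ◇(p ∧ ◇r) requires p ∧ ◇r at some successor in {s2}.
    At s2: p ∧ ◇r is false.
  So ◇(p ∧ ◇r) is false at s2.
Satisfying worlds: {s0, s1, s4}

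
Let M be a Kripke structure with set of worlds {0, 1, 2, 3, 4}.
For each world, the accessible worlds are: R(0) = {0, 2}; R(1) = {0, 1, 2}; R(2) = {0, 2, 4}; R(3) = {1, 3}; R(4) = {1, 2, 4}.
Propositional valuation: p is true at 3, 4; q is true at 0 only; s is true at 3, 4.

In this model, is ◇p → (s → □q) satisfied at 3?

No

At 3: ◇p is true, s → □q is false, so ◇p → (s → □q) is false.
  At 3: ◇p requires p at some successor in {1, 3}.
    p holds at 3, so ◇p is true at 3.
  At 3: s is true, □q is false, so s → □q is false.
    At 3: □q requires q at every successor {1, 3}.
      q fails at 1, so □q is false at 3.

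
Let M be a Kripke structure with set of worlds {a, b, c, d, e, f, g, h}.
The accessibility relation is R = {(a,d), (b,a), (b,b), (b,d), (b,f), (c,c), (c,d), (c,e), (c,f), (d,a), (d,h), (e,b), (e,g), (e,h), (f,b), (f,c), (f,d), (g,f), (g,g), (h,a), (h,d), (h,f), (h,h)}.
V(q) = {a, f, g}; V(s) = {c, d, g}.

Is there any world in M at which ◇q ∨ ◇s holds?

Let φ = ◇q ∨ ◇s. Evaluate φ at each world:
  a (successors {d}): φ is true.
  b (successors {a, b, d, f}): φ is true.
  c (successors {c, d, e, f}): φ is true.
  d (successors {a, h}): φ is true.
  e (successors {b, g, h}): φ is true.
  f (successors {b, c, d}): φ is true.
  g (successors {f, g}): φ is true.
  h (successors {a, d, f, h}): φ is true.
Detail at a (witness):
  At a: ◇q is false, ◇s is true, so ◇q ∨ ◇s is true.
    At a: ◇q requires q at some successor in {d}.
      At d: q is false.
    So ◇q is false at a.
    At a: ◇s requires s at some successor in {d}.
      s holds at d, so ◇s is true at a.

Yes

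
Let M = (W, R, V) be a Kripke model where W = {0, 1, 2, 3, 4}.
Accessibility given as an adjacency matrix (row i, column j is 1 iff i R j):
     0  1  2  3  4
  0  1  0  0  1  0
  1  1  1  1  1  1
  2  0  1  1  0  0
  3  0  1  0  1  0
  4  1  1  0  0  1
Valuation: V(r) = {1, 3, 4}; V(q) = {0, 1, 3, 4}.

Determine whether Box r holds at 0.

Recall that Box ψ holds at a world iff ψ holds at every accessible world, and Dia ψ holds iff ψ holds at some accessible world.
At 0: Box r requires r at every successor {0, 3}.
  r fails at 0, so Box r is false at 0.

No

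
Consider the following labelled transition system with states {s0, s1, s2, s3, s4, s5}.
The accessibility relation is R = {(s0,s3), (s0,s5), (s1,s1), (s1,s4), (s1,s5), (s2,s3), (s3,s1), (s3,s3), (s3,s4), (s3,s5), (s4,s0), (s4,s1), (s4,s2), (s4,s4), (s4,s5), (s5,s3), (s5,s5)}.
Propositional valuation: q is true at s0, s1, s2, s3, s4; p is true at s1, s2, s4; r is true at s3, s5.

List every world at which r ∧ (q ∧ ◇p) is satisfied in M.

s3

Let φ = r ∧ (q ∧ ◇p). Evaluate φ at each world:
  s0 (successors {s3, s5}): φ is false.
  s1 (successors {s1, s4, s5}): φ is false.
  s2 (successors {s3}): φ is false.
  s3 (successors {s1, s3, s4, s5}): φ is true.
  s4 (successors {s0, s1, s2, s4, s5}): φ is false.
  s5 (successors {s3, s5}): φ is false.
For instance, at s1:
  At s1: r is false, q ∧ ◇p is true, so r ∧ (q ∧ ◇p) is false.
    At s1: q is true, ◇p is true, so q ∧ ◇p is true.
      At s1: ◇p requires p at some successor in {s1, s4, s5}.
        p holds at s1, so ◇p is true at s1.
Satisfying worlds: {s3}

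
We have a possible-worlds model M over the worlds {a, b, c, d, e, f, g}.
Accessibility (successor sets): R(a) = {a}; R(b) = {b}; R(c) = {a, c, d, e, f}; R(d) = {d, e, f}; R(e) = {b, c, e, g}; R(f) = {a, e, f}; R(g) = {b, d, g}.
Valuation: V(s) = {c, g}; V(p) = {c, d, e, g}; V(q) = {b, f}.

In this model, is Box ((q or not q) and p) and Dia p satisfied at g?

No

Recall that Box ψ holds at a world iff ψ holds at every accessible world, and Dia ψ holds iff ψ holds at some accessible world.
At g: Box ((q or not q) and p) is false, Dia p is true, so Box ((q or not q) and p) and Dia p is false.
  At g: Box ((q or not q) and p) requires (q or not q) and p at every successor {b, d, g}.
    (q or not q) and p fails at b, so Box ((q or not q) and p) is false at g.
  At g: Dia p requires p at some successor in {b, d, g}.
    p holds at d, so Dia p is true at g.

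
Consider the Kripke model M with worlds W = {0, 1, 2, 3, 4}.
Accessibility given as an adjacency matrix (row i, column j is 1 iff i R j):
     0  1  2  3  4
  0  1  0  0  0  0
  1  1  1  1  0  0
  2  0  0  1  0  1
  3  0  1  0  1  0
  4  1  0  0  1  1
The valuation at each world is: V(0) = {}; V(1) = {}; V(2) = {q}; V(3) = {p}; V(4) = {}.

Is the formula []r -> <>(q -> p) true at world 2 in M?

Yes

At 2: []r is false, <>(q -> p) is true, so []r -> <>(q -> p) is true.
  At 2: []r requires r at every successor {2, 4}.
    r fails at 2, so []r is false at 2.
  At 2: <>(q -> p) requires q -> p at some successor in {2, 4}.
    q -> p holds at 4, so <>(q -> p) is true at 2.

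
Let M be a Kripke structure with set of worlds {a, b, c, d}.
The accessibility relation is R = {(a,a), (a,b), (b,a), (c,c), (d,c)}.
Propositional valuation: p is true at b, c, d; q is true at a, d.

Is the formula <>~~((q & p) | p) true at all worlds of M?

No

Let φ = <>~~((q & p) | p). Evaluate φ at each world:
  a (successors {a, b}): φ is true.
  b (successors {a}): φ is false.
  c (successors {c}): φ is true.
  d (successors {c}): φ is true.
Detail at b (counterexample):
  At b: <>~~((q & p) | p) requires ~~((q & p) | p) at some successor in {a}.
    At a: ~~((q & p) | p) is false.
  So <>~~((q & p) | p) is false at b.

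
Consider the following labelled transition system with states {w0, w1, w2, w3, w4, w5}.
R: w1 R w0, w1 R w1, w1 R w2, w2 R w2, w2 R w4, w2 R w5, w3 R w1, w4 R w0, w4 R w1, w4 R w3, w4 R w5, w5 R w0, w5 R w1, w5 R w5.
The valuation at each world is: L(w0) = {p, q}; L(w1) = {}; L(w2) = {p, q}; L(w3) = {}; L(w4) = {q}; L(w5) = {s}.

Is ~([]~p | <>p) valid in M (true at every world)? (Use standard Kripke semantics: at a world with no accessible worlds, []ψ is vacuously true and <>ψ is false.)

No

Recall that []ψ holds at a world iff ψ holds at every accessible world, and <>ψ holds iff ψ holds at some accessible world.
Let φ = ~([]~p | <>p). Evaluate φ at each world:
  w0 (successors ∅): φ is false.
  w1 (successors {w0, w1, w2}): φ is false.
  w2 (successors {w2, w4, w5}): φ is false.
  w3 (successors {w1}): φ is false.
  w4 (successors {w0, w1, w3, w5}): φ is false.
  w5 (successors {w0, w1, w5}): φ is false.
Detail at w0 (counterexample):
  At w0: []~p | <>p is true, so ~([]~p | <>p) is false.
    At w0: []~p is true, <>p is false, so []~p | <>p is true.
      At w0: no accessible worlds, so []~p holds vacuously.
      At w0: no accessible worlds, so <>p is false.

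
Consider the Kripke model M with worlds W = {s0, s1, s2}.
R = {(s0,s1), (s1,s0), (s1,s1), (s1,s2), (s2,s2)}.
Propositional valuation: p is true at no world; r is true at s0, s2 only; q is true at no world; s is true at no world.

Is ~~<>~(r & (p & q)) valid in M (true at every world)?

Yes

Let φ = ~~<>~(r & (p & q)). Evaluate φ at each world:
  s0 (successors {s1}): φ is true.
  s1 (successors {s0, s1, s2}): φ is true.
  s2 (successors {s2}): φ is true.
For instance, at s0:
  At s0: ~<>~(r & (p & q)) is false, so ~~<>~(r & (p & q)) is true.
    At s0: <>~(r & (p & q)) is true, so ~<>~(r & (p & q)) is false.
      At s0: <>~(r & (p & q)) requires ~(r & (p & q)) at some successor in {s1}.
        ~(r & (p & q)) holds at s1, so <>~(r & (p & q)) is true at s0.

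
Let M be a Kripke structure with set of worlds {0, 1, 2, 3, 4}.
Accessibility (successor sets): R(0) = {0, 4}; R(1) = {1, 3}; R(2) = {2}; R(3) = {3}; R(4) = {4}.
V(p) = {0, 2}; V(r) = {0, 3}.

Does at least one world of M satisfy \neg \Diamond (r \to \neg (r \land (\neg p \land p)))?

No

Recall that \Diamond ψ holds at a world iff ψ holds at some accessible world.
Let φ = \neg \Diamond (r \to \neg (r \land (\neg p \land p))). Evaluate φ at each world:
  0 (successors {0, 4}): φ is false.
  1 (successors {1, 3}): φ is false.
  2 (successors {2}): φ is false.
  3 (successors {3}): φ is false.
  4 (successors {4}): φ is false.
For instance, at 0:
  At 0: \Diamond (r \to \neg (r \land (\neg p \land p))) is true, so \neg \Diamond (r \to \neg (r \land (\neg p \land p))) is false.
    At 0: \Diamond (r \to \neg (r \land (\neg p \land p))) requires r \to \neg (r \land (\neg p \land p)) at some successor in {0, 4}.
      r \to \neg (r \land (\neg p \land p)) holds at 0, so \Diamond (r \to \neg (r \land (\neg p \land p))) is true at 0.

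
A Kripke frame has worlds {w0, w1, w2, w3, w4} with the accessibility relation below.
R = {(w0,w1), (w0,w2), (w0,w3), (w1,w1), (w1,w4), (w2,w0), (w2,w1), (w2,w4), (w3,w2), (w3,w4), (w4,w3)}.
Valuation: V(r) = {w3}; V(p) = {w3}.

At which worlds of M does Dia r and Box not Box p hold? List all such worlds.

Let φ = Dia r and Box not Box p. Evaluate φ at each world:
  w0 (successors {w1, w2, w3}): φ is true.
  w1 (successors {w1, w4}): φ is false.
  w2 (successors {w0, w1, w4}): φ is false.
  w3 (successors {w2, w4}): φ is false.
  w4 (successors {w3}): φ is true.
For instance, at w2:
  At w2: Dia r is false, Box not Box p is false, so Dia r and Box not Box p is false.
    At w2: Dia r requires r at some successor in {w0, w1, w4}.
      At w0: r is false.
      At w1: r is false.
      At w4: r is false.
    So Dia r is false at w2.
    At w2: Box not Box p requires not Box p at every successor {w0, w1, w4}.
      not Box p fails at w4, so Box not Box p is false at w2.
Satisfying worlds: {w0, w4}

w0, w4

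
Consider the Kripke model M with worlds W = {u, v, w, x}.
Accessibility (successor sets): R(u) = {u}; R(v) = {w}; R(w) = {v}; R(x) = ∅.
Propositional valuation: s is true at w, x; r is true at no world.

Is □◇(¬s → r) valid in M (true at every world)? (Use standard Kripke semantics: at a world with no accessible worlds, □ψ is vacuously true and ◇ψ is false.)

Recall that □ψ holds at a world iff ψ holds at every accessible world, and ◇ψ holds iff ψ holds at some accessible world.
Let φ = □◇(¬s → r). Evaluate φ at each world:
  u (successors {u}): φ is false.
  v (successors {w}): φ is false.
  w (successors {v}): φ is true.
  x (successors ∅): φ is true.
Detail at u (counterexample):
  At u: □◇(¬s → r) requires ◇(¬s → r) at every successor {u}.
    ◇(¬s → r) fails at u, so □◇(¬s → r) is false at u.
      At u: ◇(¬s → r) requires ¬s → r at some successor in {u}.
        At u: ¬s → r is false.
      So ◇(¬s → r) is false at u.

No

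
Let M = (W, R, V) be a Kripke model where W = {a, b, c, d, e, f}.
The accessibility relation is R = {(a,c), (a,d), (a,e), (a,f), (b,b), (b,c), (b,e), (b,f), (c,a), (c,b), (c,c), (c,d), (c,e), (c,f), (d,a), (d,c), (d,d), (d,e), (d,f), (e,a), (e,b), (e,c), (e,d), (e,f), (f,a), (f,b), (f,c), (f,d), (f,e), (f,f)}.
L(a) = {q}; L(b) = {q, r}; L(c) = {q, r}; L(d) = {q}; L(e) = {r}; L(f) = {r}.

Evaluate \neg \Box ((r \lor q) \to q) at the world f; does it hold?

At f: \Box ((r \lor q) \to q) is false, so \neg \Box ((r \lor q) \to q) is true.
  At f: \Box ((r \lor q) \to q) requires (r \lor q) \to q at every successor {a, b, c, d, e, f}.
    (r \lor q) \to q fails at e, so \Box ((r \lor q) \to q) is false at f.

Yes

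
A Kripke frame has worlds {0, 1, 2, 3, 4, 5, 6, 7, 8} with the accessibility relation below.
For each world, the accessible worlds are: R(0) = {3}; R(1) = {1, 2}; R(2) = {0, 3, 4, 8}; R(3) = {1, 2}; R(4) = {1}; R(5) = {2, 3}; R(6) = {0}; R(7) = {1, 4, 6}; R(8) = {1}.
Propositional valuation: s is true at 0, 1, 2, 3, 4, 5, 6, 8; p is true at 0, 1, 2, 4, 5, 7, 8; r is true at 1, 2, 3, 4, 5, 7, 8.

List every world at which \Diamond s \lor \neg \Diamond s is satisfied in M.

0, 1, 2, 3, 4, 5, 6, 7, 8

Let φ = \Diamond s \lor \neg \Diamond s. Evaluate φ at each world:
  0 (successors {3}): φ is true.
  1 (successors {1, 2}): φ is true.
  2 (successors {0, 3, 4, 8}): φ is true.
  3 (successors {1, 2}): φ is true.
  4 (successors {1}): φ is true.
  5 (successors {2, 3}): φ is true.
  6 (successors {0}): φ is true.
  7 (successors {1, 4, 6}): φ is true.
  8 (successors {1}): φ is true.
For instance, at 3:
  At 3: \Diamond s is true, \neg \Diamond s is false, so \Diamond s \lor \neg \Diamond s is true.
    At 3: \Diamond s requires s at some successor in {1, 2}.
      s holds at 1, so \Diamond s is true at 3.
    At 3: \Diamond s is true, so \neg \Diamond s is false.
      At 3: \Diamond s requires s at some successor in {1, 2}.
        s holds at 1, so \Diamond s is true at 3.
Satisfying worlds: {0, 1, 2, 3, 4, 5, 6, 7, 8}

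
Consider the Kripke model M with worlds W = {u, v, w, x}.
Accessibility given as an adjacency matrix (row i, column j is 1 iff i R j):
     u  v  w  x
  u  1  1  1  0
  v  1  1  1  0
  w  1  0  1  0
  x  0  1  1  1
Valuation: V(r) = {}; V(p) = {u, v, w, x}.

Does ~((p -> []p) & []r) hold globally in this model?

Yes

Let φ = ~((p -> []p) & []r). Evaluate φ at each world:
  u (successors {u, v, w}): φ is true.
  v (successors {u, v, w}): φ is true.
  w (successors {u, w}): φ is true.
  x (successors {v, w, x}): φ is true.
For instance, at v:
  At v: (p -> []p) & []r is false, so ~((p -> []p) & []r) is true.
    At v: p -> []p is true, []r is false, so (p -> []p) & []r is false.
      At v: p is true, []p is true, so p -> []p is true.
      At v: []r requires r at every successor {u, v, w}.
        r fails at u, so []r is false at v.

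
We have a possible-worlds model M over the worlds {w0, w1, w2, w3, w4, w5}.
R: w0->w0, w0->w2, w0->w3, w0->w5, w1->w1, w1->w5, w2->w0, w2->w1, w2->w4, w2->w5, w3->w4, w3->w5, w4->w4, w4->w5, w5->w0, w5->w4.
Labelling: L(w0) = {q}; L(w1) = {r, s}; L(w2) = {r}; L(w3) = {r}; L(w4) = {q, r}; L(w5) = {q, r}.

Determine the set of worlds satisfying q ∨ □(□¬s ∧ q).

w0, w3, w4, w5

Let φ = q ∨ □(□¬s ∧ q). Evaluate φ at each world:
  w0 (successors {w0, w2, w3, w5}): φ is true.
  w1 (successors {w1, w5}): φ is false.
  w2 (successors {w0, w1, w4, w5}): φ is false.
  w3 (successors {w4, w5}): φ is true.
  w4 (successors {w4, w5}): φ is true.
  w5 (successors {w0, w4}): φ is true.
For instance, at w3:
  At w3: q is false, □(□¬s ∧ q) is true, so q ∨ □(□¬s ∧ q) is true.
    At w3: □(□¬s ∧ q) requires □¬s ∧ q at every successor {w4, w5}.
      At w4: □¬s ∧ q is true.
      At w5: □¬s ∧ q is true.
    So □(□¬s ∧ q) is true at w3.
Satisfying worlds: {w0, w3, w4, w5}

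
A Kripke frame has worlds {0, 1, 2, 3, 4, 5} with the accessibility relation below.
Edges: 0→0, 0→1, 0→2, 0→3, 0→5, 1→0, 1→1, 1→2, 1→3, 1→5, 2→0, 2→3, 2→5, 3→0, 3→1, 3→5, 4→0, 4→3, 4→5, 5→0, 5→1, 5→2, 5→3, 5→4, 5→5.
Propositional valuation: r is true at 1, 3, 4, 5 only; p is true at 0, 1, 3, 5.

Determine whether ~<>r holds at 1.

No

At 1: <>r is true, so ~<>r is false.
  At 1: <>r requires r at some successor in {0, 1, 2, 3, 5}.
    r holds at 1, so <>r is true at 1.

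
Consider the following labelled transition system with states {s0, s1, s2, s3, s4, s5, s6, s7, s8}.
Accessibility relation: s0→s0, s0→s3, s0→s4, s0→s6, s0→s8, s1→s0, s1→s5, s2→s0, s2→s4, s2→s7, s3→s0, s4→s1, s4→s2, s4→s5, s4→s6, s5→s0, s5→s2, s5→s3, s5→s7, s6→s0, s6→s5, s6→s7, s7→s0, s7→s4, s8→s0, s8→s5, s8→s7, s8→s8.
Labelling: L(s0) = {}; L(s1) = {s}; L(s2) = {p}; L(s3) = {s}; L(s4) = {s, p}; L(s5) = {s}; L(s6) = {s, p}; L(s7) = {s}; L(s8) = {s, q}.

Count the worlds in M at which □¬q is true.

Recall that □ψ holds at a world iff ψ holds at every accessible world, and ◇ψ holds iff ψ holds at some accessible world.
Let φ = □¬q. Evaluate φ at each world:
  s0 (successors {s0, s3, s4, s6, s8}): φ is false.
  s1 (successors {s0, s5}): φ is true.
  s2 (successors {s0, s4, s7}): φ is true.
  s3 (successors {s0}): φ is true.
  s4 (successors {s1, s2, s5, s6}): φ is true.
  s5 (successors {s0, s2, s3, s7}): φ is true.
  s6 (successors {s0, s5, s7}): φ is true.
  s7 (successors {s0, s4}): φ is true.
  s8 (successors {s0, s5, s7, s8}): φ is false.
For instance, at s8:
  At s8: □¬q requires ¬q at every successor {s0, s5, s7, s8}.
    ¬q fails at s8, so □¬q is false at s8.
Satisfying worlds: {s1, s2, s3, s4, s5, s6, s7}

7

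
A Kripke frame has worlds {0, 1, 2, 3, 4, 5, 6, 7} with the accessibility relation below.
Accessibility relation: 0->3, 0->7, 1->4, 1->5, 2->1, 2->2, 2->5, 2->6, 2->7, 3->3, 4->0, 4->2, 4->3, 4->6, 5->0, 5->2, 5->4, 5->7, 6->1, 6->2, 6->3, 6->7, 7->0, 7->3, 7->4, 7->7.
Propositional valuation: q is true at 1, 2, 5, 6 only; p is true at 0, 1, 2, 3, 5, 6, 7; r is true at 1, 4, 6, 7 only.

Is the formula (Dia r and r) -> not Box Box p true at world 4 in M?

Recall that Box ψ holds at a world iff ψ holds at every accessible world, and Dia ψ holds iff ψ holds at some accessible world.
At 4: Dia r and r is true, not Box Box p is false, so (Dia r and r) -> not Box Box p is false.
  At 4: Dia r is true, r is true, so Dia r and r is true.
    At 4: Dia r requires r at some successor in {0, 2, 3, 6}.
      r holds at 6, so Dia r is true at 4.
  At 4: Box Box p is true, so not Box Box p is false.
    At 4: Box Box p requires Box p at every successor {0, 2, 3, 6}.
      At 0: Box p is true.
      At 2: Box p is true.
      At 3: Box p is true.
      At 6: Box p is true.
    So Box Box p is true at 4.

No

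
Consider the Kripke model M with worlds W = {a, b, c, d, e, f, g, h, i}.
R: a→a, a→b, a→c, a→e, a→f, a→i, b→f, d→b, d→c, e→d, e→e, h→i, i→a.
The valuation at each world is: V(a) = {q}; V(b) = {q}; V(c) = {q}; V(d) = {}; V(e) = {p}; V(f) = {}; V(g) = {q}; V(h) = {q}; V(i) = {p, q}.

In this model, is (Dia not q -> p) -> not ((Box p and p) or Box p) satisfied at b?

At b: Dia not q -> p is false, not ((Box p and p) or Box p) is true, so (Dia not q -> p) -> not ((Box p and p) or Box p) is true.
  At b: Dia not q is true, p is false, so Dia not q -> p is false.
    At b: Dia not q requires not q at some successor in {f}.
      not q holds at f, so Dia not q is true at b.
  At b: (Box p and p) or Box p is false, so not ((Box p and p) or Box p) is true.
    At b: Box p and p is false, Box p is false, so (Box p and p) or Box p is false.
      At b: Box p is false, p is false, so Box p and p is false.
      At b: Box p requires p at every successor {f}.
        p fails at f, so Box p is false at b.

Yes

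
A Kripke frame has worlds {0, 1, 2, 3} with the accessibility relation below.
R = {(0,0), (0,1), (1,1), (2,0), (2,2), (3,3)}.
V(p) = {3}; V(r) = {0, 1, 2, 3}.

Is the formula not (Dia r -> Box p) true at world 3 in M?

No

At 3: Dia r -> Box p is true, so not (Dia r -> Box p) is false.
  At 3: Dia r is true, Box p is true, so Dia r -> Box p is true.
    At 3: Dia r requires r at some successor in {3}.
      r holds at 3, so Dia r is true at 3.
    At 3: Box p requires p at every successor {3}.
      At 3: p is true.
    So Box p is true at 3.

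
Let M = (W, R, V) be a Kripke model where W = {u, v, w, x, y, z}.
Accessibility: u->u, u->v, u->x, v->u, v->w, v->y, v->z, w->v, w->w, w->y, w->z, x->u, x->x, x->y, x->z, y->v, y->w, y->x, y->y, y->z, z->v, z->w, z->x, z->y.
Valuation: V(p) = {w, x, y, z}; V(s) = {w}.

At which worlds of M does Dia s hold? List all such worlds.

Let φ = Dia s. Evaluate φ at each world:
  u (successors {u, v, x}): φ is false.
  v (successors {u, w, y, z}): φ is true.
  w (successors {v, w, y, z}): φ is true.
  x (successors {u, x, y, z}): φ is false.
  y (successors {v, w, x, y, z}): φ is true.
  z (successors {v, w, x, y}): φ is true.
For instance, at u:
  At u: Dia s requires s at some successor in {u, v, x}.
    At u: s is false.
    At v: s is false.
    At x: s is false.
  So Dia s is false at u.
Satisfying worlds: {v, w, y, z}

v, w, y, z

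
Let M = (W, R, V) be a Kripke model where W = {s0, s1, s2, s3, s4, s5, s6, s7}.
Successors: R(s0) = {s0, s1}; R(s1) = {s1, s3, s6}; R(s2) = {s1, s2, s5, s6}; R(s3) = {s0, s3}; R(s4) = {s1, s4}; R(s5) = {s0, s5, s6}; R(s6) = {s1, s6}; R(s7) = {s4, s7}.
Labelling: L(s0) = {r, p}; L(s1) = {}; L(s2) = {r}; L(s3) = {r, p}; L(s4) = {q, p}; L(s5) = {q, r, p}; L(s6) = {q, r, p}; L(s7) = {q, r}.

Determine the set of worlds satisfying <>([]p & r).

s1, s2, s3, s5

Let φ = <>([]p & r). Evaluate φ at each world:
  s0 (successors {s0, s1}): φ is false.
  s1 (successors {s1, s3, s6}): φ is true.
  s2 (successors {s1, s2, s5, s6}): φ is true.
  s3 (successors {s0, s3}): φ is true.
  s4 (successors {s1, s4}): φ is false.
  s5 (successors {s0, s5, s6}): φ is true.
  s6 (successors {s1, s6}): φ is false.
  s7 (successors {s4, s7}): φ is false.
For instance, at s1:
  At s1: <>([]p & r) requires []p & r at some successor in {s1, s3, s6}.
    []p & r holds at s3, so <>([]p & r) is true at s1.
      At s3: []p is true, r is true, so []p & r is true.
Satisfying worlds: {s1, s2, s3, s5}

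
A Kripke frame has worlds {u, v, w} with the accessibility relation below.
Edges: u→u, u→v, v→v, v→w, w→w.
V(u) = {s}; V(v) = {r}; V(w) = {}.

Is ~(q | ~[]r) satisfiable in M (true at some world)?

No

Let φ = ~(q | ~[]r). Evaluate φ at each world:
  u (successors {u, v}): φ is false.
  v (successors {v, w}): φ is false.
  w (successors {w}): φ is false.
For instance, at w:
  At w: q | ~[]r is true, so ~(q | ~[]r) is false.
    At w: q is false, ~[]r is true, so q | ~[]r is true.
      At w: []r is false, so ~[]r is true.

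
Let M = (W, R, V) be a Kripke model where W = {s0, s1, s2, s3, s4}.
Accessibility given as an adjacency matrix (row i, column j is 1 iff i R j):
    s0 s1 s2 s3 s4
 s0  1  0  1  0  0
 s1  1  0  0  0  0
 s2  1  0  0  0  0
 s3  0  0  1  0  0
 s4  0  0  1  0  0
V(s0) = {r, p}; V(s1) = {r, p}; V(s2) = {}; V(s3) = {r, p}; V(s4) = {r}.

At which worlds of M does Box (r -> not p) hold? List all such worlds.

Recall that Box ψ holds at a world iff ψ holds at every accessible world, and Dia ψ holds iff ψ holds at some accessible world.
Let φ = Box (r -> not p). Evaluate φ at each world:
  s0 (successors {s0, s2}): φ is false.
  s1 (successors {s0}): φ is false.
  s2 (successors {s0}): φ is false.
  s3 (successors {s2}): φ is true.
  s4 (successors {s2}): φ is true.
For instance, at s0:
  At s0: Box (r -> not p) requires r -> not p at every successor {s0, s2}.
    r -> not p fails at s0, so Box (r -> not p) is false at s0.
Satisfying worlds: {s3, s4}

s3, s4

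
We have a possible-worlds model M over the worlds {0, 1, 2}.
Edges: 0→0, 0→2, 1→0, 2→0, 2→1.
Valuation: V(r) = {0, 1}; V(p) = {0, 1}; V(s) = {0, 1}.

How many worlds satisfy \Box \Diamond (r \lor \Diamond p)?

3

Let φ = \Box \Diamond (r \lor \Diamond p). Evaluate φ at each world:
  0 (successors {0, 2}): φ is true.
  1 (successors {0}): φ is true.
  2 (successors {0, 1}): φ is true.
For instance, at 0:
  At 0: \Box \Diamond (r \lor \Diamond p) requires \Diamond (r \lor \Diamond p) at every successor {0, 2}.
      At 0: \Diamond (r \lor \Diamond p) requires r \lor \Diamond p at some successor in {0, 2}.
        r \lor \Diamond p holds at 0, so \Diamond (r \lor \Diamond p) is true at 0.
      At 2: \Diamond (r \lor \Diamond p) requires r \lor \Diamond p at some successor in {0, 1}.
        r \lor \Diamond p holds at 0, so \Diamond (r \lor \Diamond p) is true at 2.
  So \Box \Diamond (r \lor \Diamond p) is true at 0.
Satisfying worlds: {0, 1, 2}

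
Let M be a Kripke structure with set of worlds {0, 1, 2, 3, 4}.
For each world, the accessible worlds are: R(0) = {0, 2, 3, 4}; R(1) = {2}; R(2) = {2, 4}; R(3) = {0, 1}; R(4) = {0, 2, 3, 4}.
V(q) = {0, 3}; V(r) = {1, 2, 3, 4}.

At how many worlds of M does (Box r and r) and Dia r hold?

Recall that Box ψ holds at a world iff ψ holds at every accessible world, and Dia ψ holds iff ψ holds at some accessible world.
Let φ = (Box r and r) and Dia r. Evaluate φ at each world:
  0 (successors {0, 2, 3, 4}): φ is false.
  1 (successors {2}): φ is true.
  2 (successors {2, 4}): φ is true.
  3 (successors {0, 1}): φ is false.
  4 (successors {0, 2, 3, 4}): φ is false.
For instance, at 3:
  At 3: Box r and r is false, Dia r is true, so (Box r and r) and Dia r is false.
    At 3: Box r is false, r is true, so Box r and r is false.
      At 3: Box r requires r at every successor {0, 1}.
        r fails at 0, so Box r is false at 3.
    At 3: Dia r requires r at some successor in {0, 1}.
      r holds at 1, so Dia r is true at 3.
Satisfying worlds: {1, 2}

2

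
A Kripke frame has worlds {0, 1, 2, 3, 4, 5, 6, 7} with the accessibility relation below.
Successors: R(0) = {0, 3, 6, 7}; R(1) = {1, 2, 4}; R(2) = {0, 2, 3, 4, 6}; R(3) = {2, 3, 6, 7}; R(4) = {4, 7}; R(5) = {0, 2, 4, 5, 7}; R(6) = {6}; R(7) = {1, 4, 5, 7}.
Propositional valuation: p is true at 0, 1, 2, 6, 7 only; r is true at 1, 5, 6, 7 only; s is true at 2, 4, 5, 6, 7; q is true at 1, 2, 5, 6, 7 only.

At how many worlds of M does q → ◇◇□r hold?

7

Recall that □ψ holds at a world iff ψ holds at every accessible world, and ◇ψ holds iff ψ holds at some accessible world.
Let φ = q → ◇◇□r. Evaluate φ at each world:
  0 (successors {0, 3, 6, 7}): φ is true.
  1 (successors {1, 2, 4}): φ is true.
  2 (successors {0, 2, 3, 4, 6}): φ is true.
  3 (successors {2, 3, 6, 7}): φ is true.
  4 (successors {4, 7}): φ is true.
  5 (successors {0, 2, 4, 5, 7}): φ is true.
  6 (successors {6}): φ is true.
  7 (successors {1, 4, 5, 7}): φ is false.
For instance, at 0:
  At 0: q is false, ◇◇□r is true, so q → ◇◇□r is true.
    At 0: ◇◇□r requires ◇□r at some successor in {0, 3, 6, 7}.
      ◇□r holds at 0, so ◇◇□r is true at 0.
Satisfying worlds: {0, 1, 2, 3, 4, 5, 6}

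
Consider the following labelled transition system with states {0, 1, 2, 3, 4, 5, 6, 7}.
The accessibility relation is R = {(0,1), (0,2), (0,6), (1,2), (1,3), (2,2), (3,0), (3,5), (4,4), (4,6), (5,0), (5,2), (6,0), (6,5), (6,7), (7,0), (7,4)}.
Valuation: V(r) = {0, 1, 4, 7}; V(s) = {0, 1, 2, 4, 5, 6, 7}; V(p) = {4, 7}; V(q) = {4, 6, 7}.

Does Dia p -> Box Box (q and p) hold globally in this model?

No

Let φ = Dia p -> Box Box (q and p). Evaluate φ at each world:
  0 (successors {1, 2, 6}): φ is true.
  1 (successors {2, 3}): φ is true.
  2 (successors {2}): φ is true.
  3 (successors {0, 5}): φ is true.
  4 (successors {4, 6}): φ is false.
  5 (successors {0, 2}): φ is true.
  6 (successors {0, 5, 7}): φ is false.
  7 (successors {0, 4}): φ is false.
Detail at 4 (counterexample):
  At 4: Dia p is true, Box Box (q and p) is false, so Dia p -> Box Box (q and p) is false.
    At 4: Dia p requires p at some successor in {4, 6}.
      p holds at 4, so Dia p is true at 4.
    At 4: Box Box (q and p) requires Box (q and p) at every successor {4, 6}.
      Box (q and p) fails at 4, so Box Box (q and p) is false at 4.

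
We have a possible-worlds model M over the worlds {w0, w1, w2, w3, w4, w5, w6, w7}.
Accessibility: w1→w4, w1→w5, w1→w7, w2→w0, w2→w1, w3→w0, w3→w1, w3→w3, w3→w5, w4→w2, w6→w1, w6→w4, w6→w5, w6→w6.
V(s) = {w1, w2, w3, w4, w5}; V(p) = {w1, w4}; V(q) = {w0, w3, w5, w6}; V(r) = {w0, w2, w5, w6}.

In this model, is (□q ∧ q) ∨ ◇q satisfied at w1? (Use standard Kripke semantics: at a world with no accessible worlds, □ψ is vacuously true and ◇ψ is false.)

Yes

Recall that □ψ holds at a world iff ψ holds at every accessible world, and ◇ψ holds iff ψ holds at some accessible world.
At w1: □q ∧ q is false, ◇q is true, so (□q ∧ q) ∨ ◇q is true.
  At w1: □q is false, q is false, so □q ∧ q is false.
    At w1: □q requires q at every successor {w4, w5, w7}.
      q fails at w4, so □q is false at w1.
  At w1: ◇q requires q at some successor in {w4, w5, w7}.
    q holds at w5, so ◇q is true at w1.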